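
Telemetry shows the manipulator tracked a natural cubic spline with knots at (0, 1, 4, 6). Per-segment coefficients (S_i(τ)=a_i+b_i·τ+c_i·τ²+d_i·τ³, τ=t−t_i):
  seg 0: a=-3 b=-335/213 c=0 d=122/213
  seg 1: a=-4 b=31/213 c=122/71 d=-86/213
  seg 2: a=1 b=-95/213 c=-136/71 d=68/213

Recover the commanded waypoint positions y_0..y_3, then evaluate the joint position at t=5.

y_0=-3 y_1=-4 y_2=1 y_3=-5
S(5) = -74/71

y_0 = S_0(0) = a_0 = -3
y_1 = S_1(0) = a_1 = -4
y_2 = S_2(0) = a_2 = 1
y_3 = S_2(2) = -5
t_q=5 is in segment 2 (τ=1); S_2(τ)=-74/71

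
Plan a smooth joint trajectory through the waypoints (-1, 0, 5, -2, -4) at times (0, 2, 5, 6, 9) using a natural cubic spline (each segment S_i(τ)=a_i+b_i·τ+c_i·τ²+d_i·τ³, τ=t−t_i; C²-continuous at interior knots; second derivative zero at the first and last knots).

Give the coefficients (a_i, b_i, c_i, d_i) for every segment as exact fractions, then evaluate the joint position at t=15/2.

Δ: Δ0=1/2, Δ1=5/3, Δ2=-7, Δ3=-2/3
row 1: diag=10, rhs=7; c'=3/10, d'=7/10
row 2: denom=8−3·3/10=71/10; d'=(-52−3·7/10)/(71/10)=-541/71
row 3: denom=8−1·10/71=558/71; d'=(38−1·-541/71)/(558/71)=3239/558
back: M3=3239/558
back: M2=-541/71−10/71·3239/558=-2354/279
back: M1=7/10−3/10·-2354/279=601/186
M: M0=0, M1=601/186, M2=-2354/279, M3=3239/558, M4=0
seg 0: a=-1, c=M0/2=0, d=(M1−M0)/(6·2)=601/2232, b=Δ0−h0·(2M0+M1)/6=-161/279
seg 1: a=0, c=M1/2=601/372, d=(M2−M1)/(6·3)=-6511/10044, b=Δ1−h1·(2M1+M2)/6=1481/558
seg 2: a=5, c=M2/2=-1177/279, d=(M3−M2)/(6·1)=883/372, b=Δ2−h2·(2M2+M3)/6=-5753/1116
seg 3: a=-2, c=M3/2=3239/1116, d=(M4−M3)/(6·3)=-3239/10044, b=Δ3−h3·(2M3+M4)/6=-3611/558
t_q=15/2 → seg 3, τ=3/2; S=-2+-3611/558·τ+3239/1116·τ²+-3239/10044·τ³=-6215/992

  seg 0: a=-1 b=-161/279 c=0 d=601/2232
  seg 1: a=0 b=1481/558 c=601/372 d=-6511/10044
  seg 2: a=5 b=-5753/1116 c=-1177/279 d=883/372
  seg 3: a=-2 b=-3611/558 c=3239/1116 d=-3239/10044
S(15/2) = -6215/992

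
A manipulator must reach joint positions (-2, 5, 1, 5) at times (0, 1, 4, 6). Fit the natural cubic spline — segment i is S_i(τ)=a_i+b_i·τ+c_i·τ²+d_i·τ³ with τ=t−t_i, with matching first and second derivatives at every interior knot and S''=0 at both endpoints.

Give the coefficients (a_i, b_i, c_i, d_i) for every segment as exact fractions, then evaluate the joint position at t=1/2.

  seg 0: a=-2 b=1771/213 c=0 d=-280/213
  seg 1: a=5 b=931/213 c=-280/71 d=145/213
  seg 2: a=1 b=-194/213 c=155/71 d=-155/426
S(1/2) = 283/142

Δ: Δ0=7, Δ1=-4/3, Δ2=2
row 1: diag=8, rhs=-50; c'=3/8, d'=-25/4
row 2: denom=10−3·3/8=71/8; d'=(20−3·-25/4)/(71/8)=310/71
back: M2=310/71
back: M1=-25/4−3/8·310/71=-560/71
M: M0=0, M1=-560/71, M2=310/71, M3=0
seg 0: a=-2, c=M0/2=0, d=(M1−M0)/(6·1)=-280/213, b=Δ0−h0·(2M0+M1)/6=1771/213
seg 1: a=5, c=M1/2=-280/71, d=(M2−M1)/(6·3)=145/213, b=Δ1−h1·(2M1+M2)/6=931/213
seg 2: a=1, c=M2/2=155/71, d=(M3−M2)/(6·2)=-155/426, b=Δ2−h2·(2M2+M3)/6=-194/213
t_q=1/2 → seg 0, τ=1/2; S=-2+1771/213·τ+0·τ²+-280/213·τ³=283/142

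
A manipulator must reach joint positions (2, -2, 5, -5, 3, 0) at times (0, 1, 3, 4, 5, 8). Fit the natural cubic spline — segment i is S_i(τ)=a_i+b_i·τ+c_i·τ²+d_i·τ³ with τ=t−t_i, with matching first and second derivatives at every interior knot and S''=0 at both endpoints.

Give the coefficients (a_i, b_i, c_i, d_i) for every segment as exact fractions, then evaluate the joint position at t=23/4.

Δ: Δ0=-4, Δ1=7/2, Δ2=-10, Δ3=8, Δ4=-1
row 1: diag=6, rhs=45; c'=1/3, d'=15/2
row 2: denom=6−2·1/3=16/3; d'=(-81−2·15/2)/(16/3)=-18
row 3: denom=4−1·3/16=61/16; d'=(108−1·-18)/(61/16)=2016/61
row 4: denom=8−1·16/61=472/61; d'=(-54−1·2016/61)/(472/61)=-45/4
back: M4=-45/4
back: M3=2016/61−16/61·-45/4=36
back: M2=-18−3/16·36=-99/4
back: M1=15/2−1/3·-99/4=63/4
M: M0=0, M1=63/4, M2=-99/4, M3=36, M4=-45/4, M5=0
seg 0: a=2, c=M0/2=0, d=(M1−M0)/(6·1)=21/8, b=Δ0−h0·(2M0+M1)/6=-53/8
seg 1: a=-2, c=M1/2=63/8, d=(M2−M1)/(6·2)=-27/8, b=Δ1−h1·(2M1+M2)/6=5/4
seg 2: a=5, c=M2/2=-99/8, d=(M3−M2)/(6·1)=81/8, b=Δ2−h2·(2M2+M3)/6=-31/4
seg 3: a=-5, c=M3/2=18, d=(M4−M3)/(6·1)=-63/8, b=Δ3−h3·(2M3+M4)/6=-17/8
seg 4: a=3, c=M4/2=-45/8, d=(M5−M4)/(6·3)=5/8, b=Δ4−h4·(2M4+M5)/6=41/4
t_q=23/4 → seg 4, τ=3/4; S=3+41/4·τ+-45/8·τ²+5/8·τ³=3987/512

  seg 0: a=2 b=-53/8 c=0 d=21/8
  seg 1: a=-2 b=5/4 c=63/8 d=-27/8
  seg 2: a=5 b=-31/4 c=-99/8 d=81/8
  seg 3: a=-5 b=-17/8 c=18 d=-63/8
  seg 4: a=3 b=41/4 c=-45/8 d=5/8
S(23/4) = 3987/512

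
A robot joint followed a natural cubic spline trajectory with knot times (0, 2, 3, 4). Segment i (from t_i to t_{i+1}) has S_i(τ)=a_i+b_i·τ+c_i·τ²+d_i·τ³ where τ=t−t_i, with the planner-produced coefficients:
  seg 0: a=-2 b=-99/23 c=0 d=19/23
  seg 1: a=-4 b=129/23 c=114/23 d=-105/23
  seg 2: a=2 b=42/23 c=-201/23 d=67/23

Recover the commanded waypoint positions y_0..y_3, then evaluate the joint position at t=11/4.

y_0=-2 y_1=-4 y_2=2 y_3=-2
S(11/4) = 1573/1472

y_0 = S_0(0) = a_0 = -2
y_1 = S_1(0) = a_1 = -4
y_2 = S_2(0) = a_2 = 2
y_3 = S_2(1) = -2
t_q=11/4 is in segment 1 (τ=3/4); S_1(τ)=1573/1472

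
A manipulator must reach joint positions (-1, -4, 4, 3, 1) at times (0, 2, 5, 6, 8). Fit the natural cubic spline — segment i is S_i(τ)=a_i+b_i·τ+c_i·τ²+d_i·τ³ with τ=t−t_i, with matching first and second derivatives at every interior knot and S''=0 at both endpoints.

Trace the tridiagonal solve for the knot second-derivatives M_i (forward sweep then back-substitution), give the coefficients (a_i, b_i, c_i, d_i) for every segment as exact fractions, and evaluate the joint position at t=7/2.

  seg 0: a=-1 b=-3443/1248 c=0 d=1571/4992
  seg 1: a=-4 b=635/624 c=1571/832 d=-257/576
  seg 2: a=4 b=749/2496 c=-885/416 d=2065/2496
  seg 3: a=3 b=-919/624 c=295/832 d=-295/4992
S(7/2) = 1791/6656

Δ: Δ0=-3/2, Δ1=8/3, Δ2=-1, Δ3=-1
row 1: diag=10, rhs=25; c'=3/10, d'=5/2
row 2: denom=8−3·3/10=71/10; d'=(-22−3·5/2)/(71/10)=-295/71
row 3: denom=6−1·10/71=416/71; d'=(0−1·-295/71)/(416/71)=295/416
back: M3=295/416
back: M2=-295/71−10/71·295/416=-885/208
back: M1=5/2−3/10·-885/208=1571/416
M: M0=0, M1=1571/416, M2=-885/208, M3=295/416, M4=0
seg 0: a=-1, c=M0/2=0, d=(M1−M0)/(6·2)=1571/4992, b=Δ0−h0·(2M0+M1)/6=-3443/1248
seg 1: a=-4, c=M1/2=1571/832, d=(M2−M1)/(6·3)=-257/576, b=Δ1−h1·(2M1+M2)/6=635/624
seg 2: a=4, c=M2/2=-885/416, d=(M3−M2)/(6·1)=2065/2496, b=Δ2−h2·(2M2+M3)/6=749/2496
seg 3: a=3, c=M3/2=295/832, d=(M4−M3)/(6·2)=-295/4992, b=Δ3−h3·(2M3+M4)/6=-919/624
t_q=7/2 → seg 1, τ=3/2; S=-4+635/624·τ+1571/832·τ²+-257/576·τ³=1791/6656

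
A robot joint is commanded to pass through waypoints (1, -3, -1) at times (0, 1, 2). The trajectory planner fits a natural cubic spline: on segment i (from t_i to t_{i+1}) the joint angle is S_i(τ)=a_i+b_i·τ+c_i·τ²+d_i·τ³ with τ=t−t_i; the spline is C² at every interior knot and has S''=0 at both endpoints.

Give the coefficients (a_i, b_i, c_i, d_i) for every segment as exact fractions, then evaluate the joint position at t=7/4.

  seg 0: a=1 b=-11/2 c=0 d=3/2
  seg 1: a=-3 b=-1 c=9/2 d=-3/2
S(7/4) = -237/128

Δ: Δ0=-4, Δ1=2
row 1: diag=4, rhs=36; c'=1/4, d'=9
back: M1=9
M: M0=0, M1=9, M2=0
seg 0: a=1, c=M0/2=0, d=(M1−M0)/(6·1)=3/2, b=Δ0−h0·(2M0+M1)/6=-11/2
seg 1: a=-3, c=M1/2=9/2, d=(M2−M1)/(6·1)=-3/2, b=Δ1−h1·(2M1+M2)/6=-1
t_q=7/4 → seg 1, τ=3/4; S=-3+-1·τ+9/2·τ²+-3/2·τ³=-237/128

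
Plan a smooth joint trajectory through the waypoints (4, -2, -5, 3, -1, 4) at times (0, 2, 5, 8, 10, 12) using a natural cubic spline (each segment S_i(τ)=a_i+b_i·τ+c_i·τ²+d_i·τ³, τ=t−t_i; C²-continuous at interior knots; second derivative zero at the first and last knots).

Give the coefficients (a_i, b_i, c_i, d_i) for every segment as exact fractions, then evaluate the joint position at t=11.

Δ: Δ0=-3, Δ1=-1, Δ2=8/3, Δ3=-2, Δ4=5/2
row 1: diag=10, rhs=12; c'=3/10, d'=6/5
row 2: denom=12−3·3/10=111/10; d'=(22−3·6/5)/(111/10)=184/111
row 3: denom=10−3·10/37=340/37; d'=(-28−3·184/111)/(340/37)=-61/17
row 4: denom=8−2·37/170=643/85; d'=(27−2·-61/17)/(643/85)=2905/643
back: M4=2905/643
back: M3=-61/17−37/170·2905/643=-5879/1286
back: M2=184/111−10/37·-5879/1286=5581/1929
back: M1=6/5−3/10·5581/1929=427/1286
M: M0=0, M1=427/1286, M2=5581/1929, M3=-5879/1286, M4=2905/643, M5=0
seg 0: a=4, c=M0/2=0, d=(M1−M0)/(6·2)=427/15432, b=Δ0−h0·(2M0+M1)/6=-12001/3858
seg 1: a=-2, c=M1/2=427/2572, d=(M2−M1)/(6·3)=9881/69444, b=Δ1−h1·(2M1+M2)/6=-5360/1929
seg 2: a=-5, c=M2/2=5581/3858, d=(M3−M2)/(6·3)=-28799/69444, b=Δ2−h2·(2M2+M3)/6=15889/7716
seg 3: a=3, c=M3/2=-5879/2572, d=(M4−M3)/(6·2)=11689/15432, b=Δ3−h3·(2M3+M4)/6=-884/1929
seg 4: a=-1, c=M4/2=2905/1286, d=(M5−M4)/(6·2)=-2905/7716, b=Δ4−h4·(2M4+M5)/6=-1975/3858
t_q=11 → seg 4, τ=1; S=-1+-1975/3858·τ+2905/1286·τ²+-2905/7716·τ³=953/2572

  seg 0: a=4 b=-12001/3858 c=0 d=427/15432
  seg 1: a=-2 b=-5360/1929 c=427/2572 d=9881/69444
  seg 2: a=-5 b=15889/7716 c=5581/3858 d=-28799/69444
  seg 3: a=3 b=-884/1929 c=-5879/2572 d=11689/15432
  seg 4: a=-1 b=-1975/3858 c=2905/1286 d=-2905/7716
S(11) = 953/2572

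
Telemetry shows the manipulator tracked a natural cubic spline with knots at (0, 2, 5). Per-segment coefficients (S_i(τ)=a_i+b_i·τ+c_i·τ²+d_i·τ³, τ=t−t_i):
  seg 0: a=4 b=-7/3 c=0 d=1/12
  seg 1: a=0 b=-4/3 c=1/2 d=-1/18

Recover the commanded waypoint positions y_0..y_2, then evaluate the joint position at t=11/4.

y_0 = S_0(0) = a_0 = 4
y_1 = S_1(0) = a_1 = 0
y_2 = S_1(3) = -1
t_q=11/4 is in segment 1 (τ=3/4); S_1(τ)=-95/128

y_0=4 y_1=0 y_2=-1
S(11/4) = -95/128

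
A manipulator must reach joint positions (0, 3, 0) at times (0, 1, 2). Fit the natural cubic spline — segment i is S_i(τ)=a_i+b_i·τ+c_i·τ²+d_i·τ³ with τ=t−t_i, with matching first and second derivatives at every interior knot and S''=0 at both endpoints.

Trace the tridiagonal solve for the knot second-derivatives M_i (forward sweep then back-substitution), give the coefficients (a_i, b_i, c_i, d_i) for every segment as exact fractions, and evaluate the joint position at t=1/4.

Δ: Δ0=3, Δ1=-3
row 1: diag=4, rhs=-36; c'=1/4, d'=-9
back: M1=-9
M: M0=0, M1=-9, M2=0
seg 0: a=0, c=M0/2=0, d=(M1−M0)/(6·1)=-3/2, b=Δ0−h0·(2M0+M1)/6=9/2
seg 1: a=3, c=M1/2=-9/2, d=(M2−M1)/(6·1)=3/2, b=Δ1−h1·(2M1+M2)/6=0
t_q=1/4 → seg 0, τ=1/4; S=0+9/2·τ+0·τ²+-3/2·τ³=141/128

  seg 0: a=0 b=9/2 c=0 d=-3/2
  seg 1: a=3 b=0 c=-9/2 d=3/2
S(1/4) = 141/128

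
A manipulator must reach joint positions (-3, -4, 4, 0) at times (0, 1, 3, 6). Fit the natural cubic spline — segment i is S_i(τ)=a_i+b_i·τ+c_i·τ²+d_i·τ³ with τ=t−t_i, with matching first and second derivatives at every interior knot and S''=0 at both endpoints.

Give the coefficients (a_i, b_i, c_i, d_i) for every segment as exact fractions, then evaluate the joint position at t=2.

  seg 0: a=-3 b=-25/12 c=0 d=13/12
  seg 1: a=-4 b=7/6 c=13/4 d=-11/12
  seg 2: a=4 b=19/6 c=-9/4 d=1/4
S(2) = -1/2

Δ: Δ0=-1, Δ1=4, Δ2=-4/3
row 1: diag=6, rhs=30; c'=1/3, d'=5
row 2: denom=10−2·1/3=28/3; d'=(-32−2·5)/(28/3)=-9/2
back: M2=-9/2
back: M1=5−1/3·-9/2=13/2
M: M0=0, M1=13/2, M2=-9/2, M3=0
seg 0: a=-3, c=M0/2=0, d=(M1−M0)/(6·1)=13/12, b=Δ0−h0·(2M0+M1)/6=-25/12
seg 1: a=-4, c=M1/2=13/4, d=(M2−M1)/(6·2)=-11/12, b=Δ1−h1·(2M1+M2)/6=7/6
seg 2: a=4, c=M2/2=-9/4, d=(M3−M2)/(6·3)=1/4, b=Δ2−h2·(2M2+M3)/6=19/6
t_q=2 → seg 1, τ=1; S=-4+7/6·τ+13/4·τ²+-11/12·τ³=-1/2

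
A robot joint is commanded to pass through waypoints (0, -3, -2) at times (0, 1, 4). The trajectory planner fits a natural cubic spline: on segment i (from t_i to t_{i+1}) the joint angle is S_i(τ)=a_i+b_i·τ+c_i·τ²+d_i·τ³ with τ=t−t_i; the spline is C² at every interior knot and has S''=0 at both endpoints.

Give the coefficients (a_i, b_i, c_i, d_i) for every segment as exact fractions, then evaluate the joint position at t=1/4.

  seg 0: a=0 b=-41/12 c=0 d=5/12
  seg 1: a=-3 b=-13/6 c=5/4 d=-5/36
S(1/4) = -217/256

Δ: Δ0=-3, Δ1=1/3
row 1: diag=8, rhs=20; c'=3/8, d'=5/2
back: M1=5/2
M: M0=0, M1=5/2, M2=0
seg 0: a=0, c=M0/2=0, d=(M1−M0)/(6·1)=5/12, b=Δ0−h0·(2M0+M1)/6=-41/12
seg 1: a=-3, c=M1/2=5/4, d=(M2−M1)/(6·3)=-5/36, b=Δ1−h1·(2M1+M2)/6=-13/6
t_q=1/4 → seg 0, τ=1/4; S=0+-41/12·τ+0·τ²+5/12·τ³=-217/256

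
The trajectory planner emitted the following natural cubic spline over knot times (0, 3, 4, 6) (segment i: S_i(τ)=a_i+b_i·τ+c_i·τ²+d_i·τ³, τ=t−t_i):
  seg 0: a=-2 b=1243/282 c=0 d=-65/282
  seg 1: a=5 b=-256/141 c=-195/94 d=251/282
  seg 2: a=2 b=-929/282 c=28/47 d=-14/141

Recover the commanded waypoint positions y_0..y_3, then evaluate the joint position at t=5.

y_0 = S_0(0) = a_0 = -2
y_1 = S_1(0) = a_1 = 5
y_2 = S_2(0) = a_2 = 2
y_3 = S_2(2) = -3
t_q=5 is in segment 2 (τ=1); S_2(τ)=-75/94

y_0=-2 y_1=5 y_2=2 y_3=-3
S(5) = -75/94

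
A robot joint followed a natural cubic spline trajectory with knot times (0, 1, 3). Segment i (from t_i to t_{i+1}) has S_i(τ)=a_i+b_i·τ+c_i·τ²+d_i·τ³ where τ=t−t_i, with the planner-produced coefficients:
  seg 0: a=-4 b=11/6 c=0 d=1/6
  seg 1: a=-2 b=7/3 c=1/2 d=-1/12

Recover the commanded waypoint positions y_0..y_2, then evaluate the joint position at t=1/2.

y_0 = S_0(0) = a_0 = -4
y_1 = S_1(0) = a_1 = -2
y_2 = S_1(2) = 4
t_q=1/2 is in segment 0 (τ=1/2); S_0(τ)=-49/16

y_0=-4 y_1=-2 y_2=4
S(1/2) = -49/16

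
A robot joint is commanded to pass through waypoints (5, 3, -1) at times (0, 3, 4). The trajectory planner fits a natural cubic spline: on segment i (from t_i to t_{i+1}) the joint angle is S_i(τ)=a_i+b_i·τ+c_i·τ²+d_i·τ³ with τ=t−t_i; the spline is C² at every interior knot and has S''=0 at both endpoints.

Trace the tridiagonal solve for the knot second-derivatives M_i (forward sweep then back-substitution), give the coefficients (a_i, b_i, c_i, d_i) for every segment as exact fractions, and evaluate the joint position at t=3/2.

  seg 0: a=5 b=7/12 c=0 d=-5/36
  seg 1: a=3 b=-19/6 c=-5/4 d=5/12
S(3/2) = 173/32

Δ: Δ0=-2/3, Δ1=-4
row 1: diag=8, rhs=-20; c'=1/8, d'=-5/2
back: M1=-5/2
M: M0=0, M1=-5/2, M2=0
seg 0: a=5, c=M0/2=0, d=(M1−M0)/(6·3)=-5/36, b=Δ0−h0·(2M0+M1)/6=7/12
seg 1: a=3, c=M1/2=-5/4, d=(M2−M1)/(6·1)=5/12, b=Δ1−h1·(2M1+M2)/6=-19/6
t_q=3/2 → seg 0, τ=3/2; S=5+7/12·τ+0·τ²+-5/36·τ³=173/32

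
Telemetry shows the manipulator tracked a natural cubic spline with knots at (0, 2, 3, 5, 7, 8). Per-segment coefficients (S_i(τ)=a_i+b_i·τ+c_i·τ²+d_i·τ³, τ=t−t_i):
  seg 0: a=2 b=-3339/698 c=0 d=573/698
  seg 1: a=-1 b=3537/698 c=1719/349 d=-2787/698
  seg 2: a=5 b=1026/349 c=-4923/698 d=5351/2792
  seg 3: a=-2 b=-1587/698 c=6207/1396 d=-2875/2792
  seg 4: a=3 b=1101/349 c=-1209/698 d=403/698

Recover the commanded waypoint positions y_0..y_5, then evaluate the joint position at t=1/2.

y_0=2 y_1=-1 y_2=5 y_3=-2 y_4=3 y_5=5
S(1/2) = -1615/5584

y_0 = S_0(0) = a_0 = 2
y_1 = S_1(0) = a_1 = -1
y_2 = S_2(0) = a_2 = 5
y_3 = S_3(0) = a_3 = -2
y_4 = S_4(0) = a_4 = 3
y_5 = S_4(1) = 5
t_q=1/2 is in segment 0 (τ=1/2); S_0(τ)=-1615/5584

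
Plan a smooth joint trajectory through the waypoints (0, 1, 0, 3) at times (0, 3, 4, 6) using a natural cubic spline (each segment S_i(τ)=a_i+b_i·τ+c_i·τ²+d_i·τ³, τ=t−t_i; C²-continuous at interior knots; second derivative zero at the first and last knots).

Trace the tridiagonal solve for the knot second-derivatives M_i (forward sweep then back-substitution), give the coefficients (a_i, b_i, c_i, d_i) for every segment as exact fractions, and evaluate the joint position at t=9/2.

Δ: Δ0=1/3, Δ1=-1, Δ2=3/2
row 1: diag=8, rhs=-8; c'=1/8, d'=-1
row 2: denom=6−1·1/8=47/8; d'=(15−1·-1)/(47/8)=128/47
back: M2=128/47
back: M1=-1−1/8·128/47=-63/47
M: M0=0, M1=-63/47, M2=128/47, M3=0
seg 0: a=0, c=M0/2=0, d=(M1−M0)/(6·3)=-7/94, b=Δ0−h0·(2M0+M1)/6=283/282
seg 1: a=1, c=M1/2=-63/94, d=(M2−M1)/(6·1)=191/282, b=Δ1−h1·(2M1+M2)/6=-142/141
seg 2: a=0, c=M2/2=64/47, d=(M3−M2)/(6·2)=-32/141, b=Δ2−h2·(2M2+M3)/6=-89/282
t_q=9/2 → seg 2, τ=1/2; S=0+-89/282·τ+64/47·τ²+-32/141·τ³=29/188

  seg 0: a=0 b=283/282 c=0 d=-7/94
  seg 1: a=1 b=-142/141 c=-63/94 d=191/282
  seg 2: a=0 b=-89/282 c=64/47 d=-32/141
S(9/2) = 29/188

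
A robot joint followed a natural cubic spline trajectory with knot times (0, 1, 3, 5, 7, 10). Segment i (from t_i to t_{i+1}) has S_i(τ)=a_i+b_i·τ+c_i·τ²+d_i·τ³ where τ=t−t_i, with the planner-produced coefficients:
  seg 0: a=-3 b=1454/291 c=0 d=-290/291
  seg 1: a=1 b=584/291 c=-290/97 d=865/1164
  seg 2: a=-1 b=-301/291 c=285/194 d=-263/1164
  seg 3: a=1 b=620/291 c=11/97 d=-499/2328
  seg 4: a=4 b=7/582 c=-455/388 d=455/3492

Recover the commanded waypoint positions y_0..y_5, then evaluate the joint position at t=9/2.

y_0 = S_0(0) = a_0 = -3
y_1 = S_1(0) = a_1 = 1
y_2 = S_2(0) = a_2 = -1
y_3 = S_3(0) = a_3 = 1
y_4 = S_4(0) = a_4 = 4
y_5 = S_4(3) = -3
t_q=9/2 is in segment 2 (τ=3/2); S_2(τ)=-27/3104

y_0=-3 y_1=1 y_2=-1 y_3=1 y_4=4 y_5=-3
S(9/2) = -27/3104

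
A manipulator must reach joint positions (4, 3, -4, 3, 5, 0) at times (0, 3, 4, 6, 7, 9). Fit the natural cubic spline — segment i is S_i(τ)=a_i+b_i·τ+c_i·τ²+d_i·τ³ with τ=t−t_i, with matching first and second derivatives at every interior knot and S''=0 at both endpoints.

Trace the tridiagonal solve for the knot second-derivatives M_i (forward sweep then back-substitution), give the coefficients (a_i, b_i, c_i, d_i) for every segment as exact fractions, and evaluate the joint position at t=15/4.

  seg 0: a=4 b=26191/8718 c=0 d=-3233/8718
  seg 1: a=3 b=-30550/4359 c=-9699/2906 d=29171/8718
  seg 2: a=-4 b=-31781/8718 c=9736/1453 d=-27269/17436
  seg 3: a=3 b=38269/8718 c=-7797/2906 d=1279/4359
  seg 4: a=5 b=-839/8718 c=-5239/2906 d=5239/17436
S(15/4) = -506273/185984

Δ: Δ0=-1/3, Δ1=-7, Δ2=7/2, Δ3=2, Δ4=-5/2
row 1: diag=8, rhs=-40; c'=1/8, d'=-5
row 2: denom=6−1·1/8=47/8; d'=(63−1·-5)/(47/8)=544/47
row 3: denom=6−2·16/47=250/47; d'=(-9−2·544/47)/(250/47)=-1511/250
row 4: denom=6−1·47/250=1453/250; d'=(-27−1·-1511/250)/(1453/250)=-5239/1453
back: M4=-5239/1453
back: M3=-1511/250−47/250·-5239/1453=-7797/1453
back: M2=544/47−16/47·-7797/1453=19472/1453
back: M1=-5−1/8·19472/1453=-9699/1453
M: M0=0, M1=-9699/1453, M2=19472/1453, M3=-7797/1453, M4=-5239/1453, M5=0
seg 0: a=4, c=M0/2=0, d=(M1−M0)/(6·3)=-3233/8718, b=Δ0−h0·(2M0+M1)/6=26191/8718
seg 1: a=3, c=M1/2=-9699/2906, d=(M2−M1)/(6·1)=29171/8718, b=Δ1−h1·(2M1+M2)/6=-30550/4359
seg 2: a=-4, c=M2/2=9736/1453, d=(M3−M2)/(6·2)=-27269/17436, b=Δ2−h2·(2M2+M3)/6=-31781/8718
seg 3: a=3, c=M3/2=-7797/2906, d=(M4−M3)/(6·1)=1279/4359, b=Δ3−h3·(2M3+M4)/6=38269/8718
seg 4: a=5, c=M4/2=-5239/2906, d=(M5−M4)/(6·2)=5239/17436, b=Δ4−h4·(2M4+M5)/6=-839/8718
t_q=15/4 → seg 1, τ=3/4; S=3+-30550/4359·τ+-9699/2906·τ²+29171/8718·τ³=-506273/185984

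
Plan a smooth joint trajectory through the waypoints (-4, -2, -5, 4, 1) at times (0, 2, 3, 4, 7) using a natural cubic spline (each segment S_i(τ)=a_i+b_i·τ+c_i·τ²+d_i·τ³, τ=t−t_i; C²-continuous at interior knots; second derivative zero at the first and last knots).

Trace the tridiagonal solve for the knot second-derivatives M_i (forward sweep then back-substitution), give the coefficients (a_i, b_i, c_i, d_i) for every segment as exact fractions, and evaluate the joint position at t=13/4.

  seg 0: a=-4 b=319/89 c=0 d=-115/178
  seg 1: a=-2 b=-371/89 c=-345/89 d=449/89
  seg 2: a=-5 b=286/89 c=1002/89 d=-487/89
  seg 3: a=4 b=829/89 c=-459/89 d=51/89
S(13/4) = -20383/5696

Δ: Δ0=1, Δ1=-3, Δ2=9, Δ3=-1
row 1: diag=6, rhs=-24; c'=1/6, d'=-4
row 2: denom=4−1·1/6=23/6; d'=(72−1·-4)/(23/6)=456/23
row 3: denom=8−1·6/23=178/23; d'=(-60−1·456/23)/(178/23)=-918/89
back: M3=-918/89
back: M2=456/23−6/23·-918/89=2004/89
back: M1=-4−1/6·2004/89=-690/89
M: M0=0, M1=-690/89, M2=2004/89, M3=-918/89, M4=0
seg 0: a=-4, c=M0/2=0, d=(M1−M0)/(6·2)=-115/178, b=Δ0−h0·(2M0+M1)/6=319/89
seg 1: a=-2, c=M1/2=-345/89, d=(M2−M1)/(6·1)=449/89, b=Δ1−h1·(2M1+M2)/6=-371/89
seg 2: a=-5, c=M2/2=1002/89, d=(M3−M2)/(6·1)=-487/89, b=Δ2−h2·(2M2+M3)/6=286/89
seg 3: a=4, c=M3/2=-459/89, d=(M4−M3)/(6·3)=51/89, b=Δ3−h3·(2M3+M4)/6=829/89
t_q=13/4 → seg 2, τ=1/4; S=-5+286/89·τ+1002/89·τ²+-487/89·τ³=-20383/5696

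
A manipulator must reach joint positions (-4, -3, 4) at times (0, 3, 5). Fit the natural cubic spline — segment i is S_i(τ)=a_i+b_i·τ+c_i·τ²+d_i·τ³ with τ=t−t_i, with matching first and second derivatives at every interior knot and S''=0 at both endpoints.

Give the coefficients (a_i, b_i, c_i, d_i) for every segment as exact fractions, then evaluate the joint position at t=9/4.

  seg 0: a=-4 b=-37/60 c=0 d=19/180
  seg 1: a=-3 b=67/30 c=19/20 d=-19/120
S(9/4) = -5357/1280

Δ: Δ0=1/3, Δ1=7/2
row 1: diag=10, rhs=19; c'=1/5, d'=19/10
back: M1=19/10
M: M0=0, M1=19/10, M2=0
seg 0: a=-4, c=M0/2=0, d=(M1−M0)/(6·3)=19/180, b=Δ0−h0·(2M0+M1)/6=-37/60
seg 1: a=-3, c=M1/2=19/20, d=(M2−M1)/(6·2)=-19/120, b=Δ1−h1·(2M1+M2)/6=67/30
t_q=9/4 → seg 0, τ=9/4; S=-4+-37/60·τ+0·τ²+19/180·τ³=-5357/1280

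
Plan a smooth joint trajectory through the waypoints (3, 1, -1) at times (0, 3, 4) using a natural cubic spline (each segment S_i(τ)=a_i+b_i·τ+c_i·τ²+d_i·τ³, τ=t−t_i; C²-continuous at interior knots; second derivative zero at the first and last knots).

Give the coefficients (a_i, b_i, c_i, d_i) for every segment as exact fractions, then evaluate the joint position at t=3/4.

  seg 0: a=3 b=-1/6 c=0 d=-1/18
  seg 1: a=1 b=-5/3 c=-1/2 d=1/6
S(3/4) = 365/128

Δ: Δ0=-2/3, Δ1=-2
row 1: diag=8, rhs=-8; c'=1/8, d'=-1
back: M1=-1
M: M0=0, M1=-1, M2=0
seg 0: a=3, c=M0/2=0, d=(M1−M0)/(6·3)=-1/18, b=Δ0−h0·(2M0+M1)/6=-1/6
seg 1: a=1, c=M1/2=-1/2, d=(M2−M1)/(6·1)=1/6, b=Δ1−h1·(2M1+M2)/6=-5/3
t_q=3/4 → seg 0, τ=3/4; S=3+-1/6·τ+0·τ²+-1/18·τ³=365/128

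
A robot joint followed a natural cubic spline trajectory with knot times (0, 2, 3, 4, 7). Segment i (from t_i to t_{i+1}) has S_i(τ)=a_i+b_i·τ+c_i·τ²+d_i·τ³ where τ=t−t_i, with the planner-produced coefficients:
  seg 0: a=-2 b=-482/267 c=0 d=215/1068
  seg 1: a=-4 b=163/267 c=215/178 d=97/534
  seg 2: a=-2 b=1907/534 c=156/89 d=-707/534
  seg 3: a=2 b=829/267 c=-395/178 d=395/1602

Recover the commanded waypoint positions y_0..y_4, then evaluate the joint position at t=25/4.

y_0=-2 y_1=-4 y_2=-2 y_3=2 y_4=-2
S(25/4) = 6383/11392

y_0 = S_0(0) = a_0 = -2
y_1 = S_1(0) = a_1 = -4
y_2 = S_2(0) = a_2 = -2
y_3 = S_3(0) = a_3 = 2
y_4 = S_3(3) = -2
t_q=25/4 is in segment 3 (τ=9/4); S_3(τ)=6383/11392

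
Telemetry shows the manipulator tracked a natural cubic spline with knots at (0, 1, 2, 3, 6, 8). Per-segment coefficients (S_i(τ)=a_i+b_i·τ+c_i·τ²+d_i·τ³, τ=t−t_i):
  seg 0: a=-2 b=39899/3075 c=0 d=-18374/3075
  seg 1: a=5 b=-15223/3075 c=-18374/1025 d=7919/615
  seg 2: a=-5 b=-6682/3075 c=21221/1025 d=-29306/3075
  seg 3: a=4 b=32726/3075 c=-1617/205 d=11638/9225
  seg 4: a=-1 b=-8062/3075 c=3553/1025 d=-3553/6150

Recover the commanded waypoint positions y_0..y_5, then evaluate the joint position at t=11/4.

y_0=-2 y_1=5 y_2=-5 y_3=4 y_4=-1 y_5=3
S(11/4) = 6529/6560

y_0 = S_0(0) = a_0 = -2
y_1 = S_1(0) = a_1 = 5
y_2 = S_2(0) = a_2 = -5
y_3 = S_3(0) = a_3 = 4
y_4 = S_4(0) = a_4 = -1
y_5 = S_4(2) = 3
t_q=11/4 is in segment 2 (τ=3/4); S_2(τ)=6529/6560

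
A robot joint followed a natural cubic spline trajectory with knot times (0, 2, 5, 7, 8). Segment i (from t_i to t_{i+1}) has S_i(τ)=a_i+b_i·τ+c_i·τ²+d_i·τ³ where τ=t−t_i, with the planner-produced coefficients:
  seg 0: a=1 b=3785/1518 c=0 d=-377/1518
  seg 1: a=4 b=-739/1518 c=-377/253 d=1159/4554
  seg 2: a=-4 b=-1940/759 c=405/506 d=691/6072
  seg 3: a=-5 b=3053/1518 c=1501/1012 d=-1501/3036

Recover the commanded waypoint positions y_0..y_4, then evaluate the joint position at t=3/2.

y_0 = S_0(0) = a_0 = 1
y_1 = S_1(0) = a_1 = 4
y_2 = S_2(0) = a_2 = -4
y_3 = S_3(0) = a_3 = -5
y_4 = S_3(1) = -2
t_q=3/2 is in segment 0 (τ=3/2); S_0(τ)=15795/4048

y_0=1 y_1=4 y_2=-4 y_3=-5 y_4=-2
S(3/2) = 15795/4048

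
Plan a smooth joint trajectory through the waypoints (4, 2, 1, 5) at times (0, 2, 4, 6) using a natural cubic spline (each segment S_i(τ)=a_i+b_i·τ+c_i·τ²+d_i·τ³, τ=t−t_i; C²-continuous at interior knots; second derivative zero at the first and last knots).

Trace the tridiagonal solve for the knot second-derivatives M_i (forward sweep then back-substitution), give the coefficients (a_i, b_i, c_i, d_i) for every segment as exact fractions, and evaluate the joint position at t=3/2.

Δ: Δ0=-1, Δ1=-1/2, Δ2=2
row 1: diag=8, rhs=3; c'=1/4, d'=3/8
row 2: denom=8−2·1/4=15/2; d'=(15−2·3/8)/(15/2)=19/10
back: M2=19/10
back: M1=3/8−1/4·19/10=-1/10
M: M0=0, M1=-1/10, M2=19/10, M3=0
seg 0: a=4, c=M0/2=0, d=(M1−M0)/(6·2)=-1/120, b=Δ0−h0·(2M0+M1)/6=-29/30
seg 1: a=2, c=M1/2=-1/20, d=(M2−M1)/(6·2)=1/6, b=Δ1−h1·(2M1+M2)/6=-16/15
seg 2: a=1, c=M2/2=19/20, d=(M3−M2)/(6·2)=-19/120, b=Δ2−h2·(2M2+M3)/6=11/15
t_q=3/2 → seg 0, τ=3/2; S=4+-29/30·τ+0·τ²+-1/120·τ³=807/320

  seg 0: a=4 b=-29/30 c=0 d=-1/120
  seg 1: a=2 b=-16/15 c=-1/20 d=1/6
  seg 2: a=1 b=11/15 c=19/20 d=-19/120
S(3/2) = 807/320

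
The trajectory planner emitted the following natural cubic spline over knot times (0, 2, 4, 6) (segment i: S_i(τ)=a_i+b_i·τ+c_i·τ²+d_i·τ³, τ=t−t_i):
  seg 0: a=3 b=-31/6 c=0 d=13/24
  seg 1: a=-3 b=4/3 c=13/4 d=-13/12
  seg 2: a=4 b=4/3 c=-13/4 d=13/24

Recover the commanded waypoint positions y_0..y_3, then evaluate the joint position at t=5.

y_0 = S_0(0) = a_0 = 3
y_1 = S_1(0) = a_1 = -3
y_2 = S_2(0) = a_2 = 4
y_3 = S_2(2) = -2
t_q=5 is in segment 2 (τ=1); S_2(τ)=21/8

y_0=3 y_1=-3 y_2=4 y_3=-2
S(5) = 21/8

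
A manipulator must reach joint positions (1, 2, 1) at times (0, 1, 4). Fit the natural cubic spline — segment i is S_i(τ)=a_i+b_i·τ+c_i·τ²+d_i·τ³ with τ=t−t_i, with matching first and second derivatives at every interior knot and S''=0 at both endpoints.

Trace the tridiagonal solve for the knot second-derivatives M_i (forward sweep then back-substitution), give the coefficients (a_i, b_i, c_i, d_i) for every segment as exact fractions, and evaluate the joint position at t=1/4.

  seg 0: a=1 b=7/6 c=0 d=-1/6
  seg 1: a=2 b=2/3 c=-1/2 d=1/18
S(1/4) = 165/128

Δ: Δ0=1, Δ1=-1/3
row 1: diag=8, rhs=-8; c'=3/8, d'=-1
back: M1=-1
M: M0=0, M1=-1, M2=0
seg 0: a=1, c=M0/2=0, d=(M1−M0)/(6·1)=-1/6, b=Δ0−h0·(2M0+M1)/6=7/6
seg 1: a=2, c=M1/2=-1/2, d=(M2−M1)/(6·3)=1/18, b=Δ1−h1·(2M1+M2)/6=2/3
t_q=1/4 → seg 0, τ=1/4; S=1+7/6·τ+0·τ²+-1/6·τ³=165/128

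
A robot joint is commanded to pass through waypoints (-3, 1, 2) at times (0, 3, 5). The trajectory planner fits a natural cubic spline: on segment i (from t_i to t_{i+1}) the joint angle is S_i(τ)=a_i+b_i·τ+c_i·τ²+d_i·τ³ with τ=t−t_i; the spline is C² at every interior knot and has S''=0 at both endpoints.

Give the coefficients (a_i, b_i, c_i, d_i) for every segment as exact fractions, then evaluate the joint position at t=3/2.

Δ: Δ0=4/3, Δ1=1/2
row 1: diag=10, rhs=-5; c'=1/5, d'=-1/2
back: M1=-1/2
M: M0=0, M1=-1/2, M2=0
seg 0: a=-3, c=M0/2=0, d=(M1−M0)/(6·3)=-1/36, b=Δ0−h0·(2M0+M1)/6=19/12
seg 1: a=1, c=M1/2=-1/4, d=(M2−M1)/(6·2)=1/24, b=Δ1−h1·(2M1+M2)/6=5/6
t_q=3/2 → seg 0, τ=3/2; S=-3+19/12·τ+0·τ²+-1/36·τ³=-23/32

  seg 0: a=-3 b=19/12 c=0 d=-1/36
  seg 1: a=1 b=5/6 c=-1/4 d=1/24
S(3/2) = -23/32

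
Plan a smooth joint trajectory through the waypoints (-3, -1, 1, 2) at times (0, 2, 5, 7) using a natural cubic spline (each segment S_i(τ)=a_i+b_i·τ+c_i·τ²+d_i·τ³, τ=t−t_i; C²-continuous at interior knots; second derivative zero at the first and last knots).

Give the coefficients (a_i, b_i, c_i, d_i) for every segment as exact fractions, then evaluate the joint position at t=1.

  seg 0: a=-3 b=290/273 c=0 d=-17/1092
  seg 1: a=-1 b=239/273 c=-17/182 d=1/126
  seg 2: a=1 b=289/546 c=-2/91 d=1/273
S(1) = -711/364

Δ: Δ0=1, Δ1=2/3, Δ2=1/2
row 1: diag=10, rhs=-2; c'=3/10, d'=-1/5
row 2: denom=10−3·3/10=91/10; d'=(-1−3·-1/5)/(91/10)=-4/91
back: M2=-4/91
back: M1=-1/5−3/10·-4/91=-17/91
M: M0=0, M1=-17/91, M2=-4/91, M3=0
seg 0: a=-3, c=M0/2=0, d=(M1−M0)/(6·2)=-17/1092, b=Δ0−h0·(2M0+M1)/6=290/273
seg 1: a=-1, c=M1/2=-17/182, d=(M2−M1)/(6·3)=1/126, b=Δ1−h1·(2M1+M2)/6=239/273
seg 2: a=1, c=M2/2=-2/91, d=(M3−M2)/(6·2)=1/273, b=Δ2−h2·(2M2+M3)/6=289/546
t_q=1 → seg 0, τ=1; S=-3+290/273·τ+0·τ²+-17/1092·τ³=-711/364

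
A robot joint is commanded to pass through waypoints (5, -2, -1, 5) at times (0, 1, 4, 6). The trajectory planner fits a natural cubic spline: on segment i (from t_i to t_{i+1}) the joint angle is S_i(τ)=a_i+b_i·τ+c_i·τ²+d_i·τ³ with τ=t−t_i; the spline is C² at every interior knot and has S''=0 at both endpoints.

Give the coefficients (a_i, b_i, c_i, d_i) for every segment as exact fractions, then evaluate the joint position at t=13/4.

  seg 0: a=5 b=-1687/213 c=0 d=196/213
  seg 1: a=-2 b=-1099/213 c=196/71 d=-22/71
  seg 2: a=-1 b=647/213 c=-2/71 d=1/213
S(13/4) = -7187/2272

Δ: Δ0=-7, Δ1=1/3, Δ2=3
row 1: diag=8, rhs=44; c'=3/8, d'=11/2
row 2: denom=10−3·3/8=71/8; d'=(16−3·11/2)/(71/8)=-4/71
back: M2=-4/71
back: M1=11/2−3/8·-4/71=392/71
M: M0=0, M1=392/71, M2=-4/71, M3=0
seg 0: a=5, c=M0/2=0, d=(M1−M0)/(6·1)=196/213, b=Δ0−h0·(2M0+M1)/6=-1687/213
seg 1: a=-2, c=M1/2=196/71, d=(M2−M1)/(6·3)=-22/71, b=Δ1−h1·(2M1+M2)/6=-1099/213
seg 2: a=-1, c=M2/2=-2/71, d=(M3−M2)/(6·2)=1/213, b=Δ2−h2·(2M2+M3)/6=647/213
t_q=13/4 → seg 1, τ=9/4; S=-2+-1099/213·τ+196/71·τ²+-22/71·τ³=-7187/2272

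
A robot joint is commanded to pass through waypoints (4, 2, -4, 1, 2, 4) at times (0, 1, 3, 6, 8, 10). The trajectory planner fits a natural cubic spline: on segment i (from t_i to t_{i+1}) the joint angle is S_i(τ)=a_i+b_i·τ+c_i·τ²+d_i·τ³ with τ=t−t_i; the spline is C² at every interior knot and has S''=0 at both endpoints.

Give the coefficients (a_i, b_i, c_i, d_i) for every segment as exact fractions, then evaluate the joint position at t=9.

  seg 0: a=4 b=-9283/5736 c=0 d=-2189/5736
  seg 1: a=2 b=-7925/2868 c=-2189/1912 d=368/717
  seg 2: a=-4 b=-3395/2868 c=3699/1912 d=-5647/17208
  seg 3: a=1 b=8969/5736 c=-487/478 d=5587/22944
  seg 4: a=2 b=1177/2868 c=1691/3824 d=-1691/22944
S(9) = 21253/7648

Δ: Δ0=-2, Δ1=-3, Δ2=5/3, Δ3=1/2, Δ4=1
row 1: diag=6, rhs=-6; c'=1/3, d'=-1
row 2: denom=10−2·1/3=28/3; d'=(28−2·-1)/(28/3)=45/14
row 3: denom=10−3·9/28=253/28; d'=(-7−3·45/14)/(253/28)=-466/253
row 4: denom=8−2·56/253=1912/253; d'=(3−2·-466/253)/(1912/253)=1691/1912
back: M4=1691/1912
back: M3=-466/253−56/253·1691/1912=-487/239
back: M2=45/14−9/28·-487/239=3699/956
back: M1=-1−1/3·3699/956=-2189/956
M: M0=0, M1=-2189/956, M2=3699/956, M3=-487/239, M4=1691/1912, M5=0
seg 0: a=4, c=M0/2=0, d=(M1−M0)/(6·1)=-2189/5736, b=Δ0−h0·(2M0+M1)/6=-9283/5736
seg 1: a=2, c=M1/2=-2189/1912, d=(M2−M1)/(6·2)=368/717, b=Δ1−h1·(2M1+M2)/6=-7925/2868
seg 2: a=-4, c=M2/2=3699/1912, d=(M3−M2)/(6·3)=-5647/17208, b=Δ2−h2·(2M2+M3)/6=-3395/2868
seg 3: a=1, c=M3/2=-487/478, d=(M4−M3)/(6·2)=5587/22944, b=Δ3−h3·(2M3+M4)/6=8969/5736
seg 4: a=2, c=M4/2=1691/3824, d=(M5−M4)/(6·2)=-1691/22944, b=Δ4−h4·(2M4+M5)/6=1177/2868
t_q=9 → seg 4, τ=1; S=2+1177/2868·τ+1691/3824·τ²+-1691/22944·τ³=21253/7648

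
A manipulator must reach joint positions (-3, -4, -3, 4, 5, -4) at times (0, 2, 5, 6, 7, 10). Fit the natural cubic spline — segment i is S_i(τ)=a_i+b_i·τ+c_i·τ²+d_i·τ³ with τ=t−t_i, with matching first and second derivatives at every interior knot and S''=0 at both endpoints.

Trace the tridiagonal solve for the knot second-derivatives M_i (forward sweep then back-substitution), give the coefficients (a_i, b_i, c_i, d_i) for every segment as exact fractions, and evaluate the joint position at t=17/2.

Δ: Δ0=-1/2, Δ1=1/3, Δ2=7, Δ3=1, Δ4=-3
row 1: diag=10, rhs=5; c'=3/10, d'=1/2
row 2: denom=8−3·3/10=71/10; d'=(40−3·1/2)/(71/10)=385/71
row 3: denom=4−1·10/71=274/71; d'=(-36−1·385/71)/(274/71)=-2941/274
row 4: denom=8−1·71/274=2121/274; d'=(-24−1·-2941/274)/(2121/274)=-3635/2121
back: M4=-3635/2121
back: M3=-2941/274−71/274·-3635/2121=-21824/2121
back: M2=385/71−10/71·-21824/2121=14575/2121
back: M1=1/2−3/10·14575/2121=-1104/707
M: M0=0, M1=-1104/707, M2=14575/2121, M3=-21824/2121, M4=-3635/2121, M5=0
seg 0: a=-3, c=M0/2=0, d=(M1−M0)/(6·2)=-92/707, b=Δ0−h0·(2M0+M1)/6=29/1414
seg 1: a=-4, c=M1/2=-552/707, d=(M2−M1)/(6·3)=17887/38178, b=Δ1−h1·(2M1+M2)/6=-2179/1414
seg 2: a=-3, c=M2/2=14575/4242, d=(M3−M2)/(6·1)=-12133/4242, b=Δ2−h2·(2M2+M3)/6=4542/707
seg 3: a=4, c=M3/2=-10912/2121, d=(M4−M3)/(6·1)=2021/1414, b=Δ3−h3·(2M3+M4)/6=20003/4242
seg 4: a=5, c=M4/2=-3635/4242, d=(M5−M4)/(6·3)=3635/38178, b=Δ4−h4·(2M4+M5)/6=-2728/2121
t_q=17/2 → seg 4, τ=3/2; S=5+-2728/2121·τ+-3635/4242·τ²+3635/38178·τ³=16561/11312

  seg 0: a=-3 b=29/1414 c=0 d=-92/707
  seg 1: a=-4 b=-2179/1414 c=-552/707 d=17887/38178
  seg 2: a=-3 b=4542/707 c=14575/4242 d=-12133/4242
  seg 3: a=4 b=20003/4242 c=-10912/2121 d=2021/1414
  seg 4: a=5 b=-2728/2121 c=-3635/4242 d=3635/38178
S(17/2) = 16561/11312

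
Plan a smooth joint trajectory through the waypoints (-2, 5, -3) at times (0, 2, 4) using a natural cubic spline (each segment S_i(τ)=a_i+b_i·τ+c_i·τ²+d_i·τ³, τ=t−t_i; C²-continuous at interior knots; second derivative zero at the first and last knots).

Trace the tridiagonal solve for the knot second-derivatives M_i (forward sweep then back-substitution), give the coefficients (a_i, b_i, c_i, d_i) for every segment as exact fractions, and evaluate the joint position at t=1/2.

Δ: Δ0=7/2, Δ1=-4
row 1: diag=8, rhs=-45; c'=1/4, d'=-45/8
back: M1=-45/8
M: M0=0, M1=-45/8, M2=0
seg 0: a=-2, c=M0/2=0, d=(M1−M0)/(6·2)=-15/32, b=Δ0−h0·(2M0+M1)/6=43/8
seg 1: a=5, c=M1/2=-45/16, d=(M2−M1)/(6·2)=15/32, b=Δ1−h1·(2M1+M2)/6=-1/4
t_q=1/2 → seg 0, τ=1/2; S=-2+43/8·τ+0·τ²+-15/32·τ³=161/256

  seg 0: a=-2 b=43/8 c=0 d=-15/32
  seg 1: a=5 b=-1/4 c=-45/16 d=15/32
S(1/2) = 161/256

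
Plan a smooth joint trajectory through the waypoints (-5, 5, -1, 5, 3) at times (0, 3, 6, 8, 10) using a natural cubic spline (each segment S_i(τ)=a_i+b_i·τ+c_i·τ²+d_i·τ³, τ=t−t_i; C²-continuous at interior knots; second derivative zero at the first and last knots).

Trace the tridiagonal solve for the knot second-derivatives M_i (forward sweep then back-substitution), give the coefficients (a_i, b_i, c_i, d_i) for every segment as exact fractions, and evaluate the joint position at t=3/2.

  seg 0: a=-5 b=556/105 c=0 d=-206/945
  seg 1: a=5 b=-62/105 c=-206/105 d=94/189
  seg 2: a=-1 b=16/15 c=88/35 d=-65/84
  seg 3: a=5 b=193/105 c=-149/70 d=149/420
S(3/2) = 309/140

Δ: Δ0=10/3, Δ1=-2, Δ2=3, Δ3=-1
row 1: diag=12, rhs=-32; c'=1/4, d'=-8/3
row 2: denom=10−3·1/4=37/4; d'=(30−3·-8/3)/(37/4)=152/37
row 3: denom=8−2·8/37=280/37; d'=(-24−2·152/37)/(280/37)=-149/35
back: M3=-149/35
back: M2=152/37−8/37·-149/35=176/35
back: M1=-8/3−1/4·176/35=-412/105
M: M0=0, M1=-412/105, M2=176/35, M3=-149/35, M4=0
seg 0: a=-5, c=M0/2=0, d=(M1−M0)/(6·3)=-206/945, b=Δ0−h0·(2M0+M1)/6=556/105
seg 1: a=5, c=M1/2=-206/105, d=(M2−M1)/(6·3)=94/189, b=Δ1−h1·(2M1+M2)/6=-62/105
seg 2: a=-1, c=M2/2=88/35, d=(M3−M2)/(6·2)=-65/84, b=Δ2−h2·(2M2+M3)/6=16/15
seg 3: a=5, c=M3/2=-149/70, d=(M4−M3)/(6·2)=149/420, b=Δ3−h3·(2M3+M4)/6=193/105
t_q=3/2 → seg 0, τ=3/2; S=-5+556/105·τ+0·τ²+-206/945·τ³=309/140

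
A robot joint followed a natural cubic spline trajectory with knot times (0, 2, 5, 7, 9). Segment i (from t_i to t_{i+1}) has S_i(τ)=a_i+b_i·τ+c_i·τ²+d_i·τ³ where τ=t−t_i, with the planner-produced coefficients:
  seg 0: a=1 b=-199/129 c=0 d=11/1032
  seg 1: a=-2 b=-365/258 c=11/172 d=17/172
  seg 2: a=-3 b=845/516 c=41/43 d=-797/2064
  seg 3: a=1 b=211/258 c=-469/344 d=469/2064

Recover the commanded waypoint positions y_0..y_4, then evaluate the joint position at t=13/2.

y_0=1 y_1=-2 y_2=-3 y_3=1 y_4=-1
S(13/2) = 1643/5504

y_0 = S_0(0) = a_0 = 1
y_1 = S_1(0) = a_1 = -2
y_2 = S_2(0) = a_2 = -3
y_3 = S_3(0) = a_3 = 1
y_4 = S_3(2) = -1
t_q=13/2 is in segment 2 (τ=3/2); S_2(τ)=1643/5504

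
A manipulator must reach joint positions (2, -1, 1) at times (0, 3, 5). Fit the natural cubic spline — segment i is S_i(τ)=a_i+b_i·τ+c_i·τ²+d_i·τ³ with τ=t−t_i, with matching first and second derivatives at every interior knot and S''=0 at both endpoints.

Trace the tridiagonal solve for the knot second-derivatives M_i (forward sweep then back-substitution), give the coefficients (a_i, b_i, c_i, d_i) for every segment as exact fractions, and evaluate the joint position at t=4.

  seg 0: a=2 b=-8/5 c=0 d=1/15
  seg 1: a=-1 b=1/5 c=3/5 d=-1/10
S(4) = -3/10

Δ: Δ0=-1, Δ1=1
row 1: diag=10, rhs=12; c'=1/5, d'=6/5
back: M1=6/5
M: M0=0, M1=6/5, M2=0
seg 0: a=2, c=M0/2=0, d=(M1−M0)/(6·3)=1/15, b=Δ0−h0·(2M0+M1)/6=-8/5
seg 1: a=-1, c=M1/2=3/5, d=(M2−M1)/(6·2)=-1/10, b=Δ1−h1·(2M1+M2)/6=1/5
t_q=4 → seg 1, τ=1; S=-1+1/5·τ+3/5·τ²+-1/10·τ³=-3/10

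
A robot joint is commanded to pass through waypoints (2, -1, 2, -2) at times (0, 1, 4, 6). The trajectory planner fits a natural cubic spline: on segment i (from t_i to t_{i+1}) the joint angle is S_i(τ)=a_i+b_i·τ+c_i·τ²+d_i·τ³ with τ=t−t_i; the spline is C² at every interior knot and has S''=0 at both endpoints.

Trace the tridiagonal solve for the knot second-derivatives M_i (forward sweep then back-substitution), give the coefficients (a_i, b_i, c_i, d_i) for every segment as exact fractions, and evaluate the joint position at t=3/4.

Δ: Δ0=-3, Δ1=1, Δ2=-2
row 1: diag=8, rhs=24; c'=3/8, d'=3
row 2: denom=10−3·3/8=71/8; d'=(-18−3·3)/(71/8)=-216/71
back: M2=-216/71
back: M1=3−3/8·-216/71=294/71
M: M0=0, M1=294/71, M2=-216/71, M3=0
seg 0: a=2, c=M0/2=0, d=(M1−M0)/(6·1)=49/71, b=Δ0−h0·(2M0+M1)/6=-262/71
seg 1: a=-1, c=M1/2=147/71, d=(M2−M1)/(6·3)=-85/213, b=Δ1−h1·(2M1+M2)/6=-115/71
seg 2: a=2, c=M2/2=-108/71, d=(M3−M2)/(6·2)=18/71, b=Δ2−h2·(2M2+M3)/6=2/71
t_q=3/4 → seg 0, τ=3/4; S=2+-262/71·τ+0·τ²+49/71·τ³=-2165/4544

  seg 0: a=2 b=-262/71 c=0 d=49/71
  seg 1: a=-1 b=-115/71 c=147/71 d=-85/213
  seg 2: a=2 b=2/71 c=-108/71 d=18/71
S(3/4) = -2165/4544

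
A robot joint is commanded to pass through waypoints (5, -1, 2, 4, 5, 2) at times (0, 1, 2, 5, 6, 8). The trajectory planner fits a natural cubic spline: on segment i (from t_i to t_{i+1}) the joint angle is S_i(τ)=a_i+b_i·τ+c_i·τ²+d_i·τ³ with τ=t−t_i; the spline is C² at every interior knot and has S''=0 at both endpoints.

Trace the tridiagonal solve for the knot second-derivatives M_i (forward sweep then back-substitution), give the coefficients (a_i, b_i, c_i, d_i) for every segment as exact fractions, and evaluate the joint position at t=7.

  seg 0: a=5 b=-62803/7446 c=0 d=18127/7446
  seg 1: a=-1 b=-4211/3723 c=18127/2482 d=-23621/7446
  seg 2: a=2 b=29477/7446 c=-2747/1241 d=8311/22338
  seg 3: a=4 b=2692/3723 c=2817/2482 d=-6389/7446
  seg 4: a=5 b=3119/7446 c=-1786/1241 d=893/3723
S(7) = 10473/2482

Δ: Δ0=-6, Δ1=3, Δ2=2/3, Δ3=1, Δ4=-3/2
row 1: diag=4, rhs=54; c'=1/4, d'=27/2
row 2: denom=8−1·1/4=31/4; d'=(-14−1·27/2)/(31/4)=-110/31
row 3: denom=8−3·12/31=212/31; d'=(2−3·-110/31)/(212/31)=98/53
row 4: denom=6−1·31/212=1241/212; d'=(-15−1·98/53)/(1241/212)=-3572/1241
back: M4=-3572/1241
back: M3=98/53−31/212·-3572/1241=2817/1241
back: M2=-110/31−12/31·2817/1241=-5494/1241
back: M1=27/2−1/4·-5494/1241=18127/1241
M: M0=0, M1=18127/1241, M2=-5494/1241, M3=2817/1241, M4=-3572/1241, M5=0
seg 0: a=5, c=M0/2=0, d=(M1−M0)/(6·1)=18127/7446, b=Δ0−h0·(2M0+M1)/6=-62803/7446
seg 1: a=-1, c=M1/2=18127/2482, d=(M2−M1)/(6·1)=-23621/7446, b=Δ1−h1·(2M1+M2)/6=-4211/3723
seg 2: a=2, c=M2/2=-2747/1241, d=(M3−M2)/(6·3)=8311/22338, b=Δ2−h2·(2M2+M3)/6=29477/7446
seg 3: a=4, c=M3/2=2817/2482, d=(M4−M3)/(6·1)=-6389/7446, b=Δ3−h3·(2M3+M4)/6=2692/3723
seg 4: a=5, c=M4/2=-1786/1241, d=(M5−M4)/(6·2)=893/3723, b=Δ4−h4·(2M4+M5)/6=3119/7446
t_q=7 → seg 4, τ=1; S=5+3119/7446·τ+-1786/1241·τ²+893/3723·τ³=10473/2482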